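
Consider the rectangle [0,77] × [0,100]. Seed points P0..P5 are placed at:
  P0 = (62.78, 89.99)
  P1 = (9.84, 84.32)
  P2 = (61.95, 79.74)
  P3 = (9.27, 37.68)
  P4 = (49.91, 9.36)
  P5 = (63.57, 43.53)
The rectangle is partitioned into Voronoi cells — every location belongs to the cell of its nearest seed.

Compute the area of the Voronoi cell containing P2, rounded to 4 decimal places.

1. box [0,77]×[0,100]: [(0, 0) (77, 0) (77, 100) (0, 100)]
2. ⊥bis P2·P0 via (62.365,84.865): [(0, 89.915) (0, 0) (77, 0) (77, 83.6799)]  |A|=6683.4062
3. ⊥bis P2·P1 via (35.895,82.03): [(36.3295, 86.9732) (28.6853, 0) (77, 0) (77, 83.6799)]  |A|=3802.6966
4. ⊥bis P2·P3 via (35.61,58.71): [(36.3295, 86.9732) (34.0204, 60.701) (77, 6.8692) (77, 83.6799)]  |A|=2188.704
5. ⊥bis P2·P4 via (55.93,44.55): [(36.3295, 86.9732) (34.0204, 60.701) (45.4894, 46.3361) (77, 40.9455) (77, 83.6799)]  |A|=1651.8208
6. ⊥bis P2·P5 via (62.76,61.635): [(36.3295, 86.9732) (34.0204, 60.701) (34.2916, 60.3613) (77, 62.2721) (77, 83.6799)]  |A|=1005.6179
7. canonical 5-gon: [(36.3295, 86.9732) (34.0204, 60.701) (34.2916, 60.3613) (77, 62.2721) (77, 83.6799)]
8. shoelace: 1005.6179

Area of P2's cell: 1005.6179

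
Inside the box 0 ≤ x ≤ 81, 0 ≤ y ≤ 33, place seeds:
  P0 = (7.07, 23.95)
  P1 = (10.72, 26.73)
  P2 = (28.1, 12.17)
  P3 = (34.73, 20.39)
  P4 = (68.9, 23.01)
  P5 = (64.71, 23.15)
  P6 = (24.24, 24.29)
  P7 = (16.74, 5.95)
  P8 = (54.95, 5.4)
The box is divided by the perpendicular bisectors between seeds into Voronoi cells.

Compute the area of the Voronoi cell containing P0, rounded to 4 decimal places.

Area of P0's cell: 212.8071

1. box [0,81]×[0,33]: [(0, 0) (81, 0) (81, 33) (0, 33)]
2. ⊥bis P0·P1 via (8.895,25.34): [(0, 0) (28.1951, 0) (3.0608, 33) (0, 33)]  |A|=515.7217
3. ⊥bis P0·P2 via (17.585,18.06): [(0, 0) (7.4687, 0) (16.2521, 15.6805) (3.0608, 33) (0, 33)]  |A|=353.2217
4. ⊥bis P0·P3 via (20.9,22.17): [(0, 0) (7.4687, 0) (16.2521, 15.6805) (3.0608, 33) (0, 33)]  |A|=353.2217
5. ⊥bis P0·P4 via (37.985,23.48): [(0, 0) (7.4687, 0) (16.2521, 15.6805) (3.0608, 33) (0, 33)]  |A|=353.2217
6. ⊥bis P0·P5 via (35.89,23.55): [(0, 0) (7.4687, 0) (16.2521, 15.6805) (3.0608, 33) (0, 33)]  |A|=353.2217
7. ⊥bis P0·P6 via (15.655,24.12): [(0, 0) (7.4687, 0) (15.8368, 14.9391) (15.8106, 16.2601) (3.0608, 33) (0, 33)]  |A|=352.9377
8. ⊥bis P0·P7 via (11.905,14.95): [(0, 8.5544) (15.3847, 16.8194) (3.0608, 33) (0, 33)]  |A|=212.8071
9. ⊥bis P0·P8 via (31.01,14.675): [(0, 8.5544) (15.3847, 16.8194) (3.0608, 33) (0, 33)]  |A|=212.8071
10. canonical 4-gon: [(0, 8.5544) (15.3847, 16.8194) (3.0608, 33) (0, 33)]
11. shoelace: 212.8071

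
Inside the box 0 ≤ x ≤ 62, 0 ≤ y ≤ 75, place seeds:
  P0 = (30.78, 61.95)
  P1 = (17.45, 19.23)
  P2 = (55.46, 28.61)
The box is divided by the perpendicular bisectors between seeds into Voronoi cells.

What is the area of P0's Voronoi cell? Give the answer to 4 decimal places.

Area of P0's cell: 1824.9708

1. box [0,62]×[0,75]: [(0, 0) (62, 0) (62, 75) (0, 75)]
2. ⊥bis P0·P1 via (24.115,40.59): [(0, 48.1146) (62, 28.7687) (62, 75) (0, 75)]  |A|=2266.617
3. ⊥bis P0·P2 via (43.12,45.28): [(0, 48.1146) (33.0275, 37.809) (62, 59.256) (62, 75) (0, 75)]  |A|=1824.9708
4. canonical 5-gon: [(0, 48.1146) (33.0275, 37.809) (62, 59.256) (62, 75) (0, 75)]
5. shoelace: 1824.9708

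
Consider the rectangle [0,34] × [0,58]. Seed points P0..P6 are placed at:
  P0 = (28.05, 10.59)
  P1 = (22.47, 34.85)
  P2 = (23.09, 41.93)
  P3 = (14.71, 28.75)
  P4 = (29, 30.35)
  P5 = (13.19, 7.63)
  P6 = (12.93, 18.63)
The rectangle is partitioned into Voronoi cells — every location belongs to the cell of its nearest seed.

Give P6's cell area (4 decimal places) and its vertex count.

1. box [0,34]×[0,58]: [(0, 0) (34, 0) (34, 58) (0, 58)]
2. ⊥bis P6·P0 via (20.49,14.61): [(0, 0) (12.7212, 0) (34, 40.0169) (34, 58) (0, 58)]  |A|=1546.2444
3. ⊥bis P6·P1 via (17.7,26.74): [(0, 37.1505) (0, 0) (12.7212, 0) (24.7387, 22.6001)]  |A|=603.2774
4. ⊥bis P6·P2 via (18.01,30.28): [(0, 37.1505) (0, 0) (12.7212, 0) (24.7387, 22.6001)]  |A|=603.2774
5. ⊥bis P6·P3 via (13.82,23.69): [(0, 26.1208) (0, 0) (12.7212, 0) (24.3348, 21.8406)]  |A|=456.7413
6. ⊥bis P6·P4 via (20.965,24.49): [(22.6857, 22.1306) (0, 26.1208) (0, 0) (12.7212, 0) (23.7286, 20.7006)]  |A|=455.7134
7. ⊥bis P6·P5 via (13.06,13.13): [(22.6857, 22.1306) (0, 26.1208) (0, 12.8213) (19.7876, 13.289) (23.7286, 20.7006)]  |A|=244.3361
8. canonical 5-gon: [(22.6857, 22.1306) (0, 26.1208) (0, 12.8213) (19.7876, 13.289) (23.7286, 20.7006)]
9. shoelace: 244.3361

Area of P6's cell: 244.3361 (5 vertices)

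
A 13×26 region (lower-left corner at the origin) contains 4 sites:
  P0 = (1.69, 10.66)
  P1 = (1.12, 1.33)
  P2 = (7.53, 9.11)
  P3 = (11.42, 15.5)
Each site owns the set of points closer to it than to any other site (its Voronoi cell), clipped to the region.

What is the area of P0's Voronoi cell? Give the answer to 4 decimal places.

Area of P0's cell: 74.4746

1. box [0,13]×[0,26]: [(0, 0) (13, 0) (13, 26) (0, 26)]
2. ⊥bis P0·P1 via (1.405,5.995): [(0, 6.0808) (13, 5.2866) (13, 26) (0, 26)]  |A|=264.1115
3. ⊥bis P0·P2 via (4.61,9.885): [(0, 6.0808) (3.5429, 5.8644) (8.8871, 26) (0, 26)]  |A|=124.7592
4. ⊥bis P0·P3 via (6.555,13.08): [(0, 6.0808) (3.5429, 5.8644) (5.8397, 14.5181) (0.1282, 26) (0, 26)]  |A|=74.4746
5. canonical 5-gon: [(0, 6.0808) (3.5429, 5.8644) (5.8397, 14.5181) (0.1282, 26) (0, 26)]
6. shoelace: 74.4746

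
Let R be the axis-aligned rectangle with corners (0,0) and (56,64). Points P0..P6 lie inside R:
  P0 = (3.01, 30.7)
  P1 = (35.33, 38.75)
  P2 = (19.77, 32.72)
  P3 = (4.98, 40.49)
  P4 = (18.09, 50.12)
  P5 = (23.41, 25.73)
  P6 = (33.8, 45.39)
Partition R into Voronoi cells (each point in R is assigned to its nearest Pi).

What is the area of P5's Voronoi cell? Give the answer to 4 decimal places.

1. box [0,56]×[0,64]: [(0, 0) (56, 0) (56, 64) (0, 64)]
2. ⊥bis P5·P0 via (13.21,28.215): [(6.3361, 0) (56, 0) (56, 64) (21.9282, 64)]  |A|=2679.5437
3. ⊥bis P5·P1 via (29.37,32.24): [(16.9588, 43.6026) (6.3361, 0) (56, 0) (56, 7.8598)]  |A|=1236.1673
4. ⊥bis P5·P2 via (21.59,29.225): [(28.6484, 32.9006) (12.2742, 24.3738) (6.3361, 0) (56, 0) (56, 7.8598)]  |A|=1098.7119
5. ⊥bis P5·P3 via (14.195,33.11): [(28.6484, 32.9006) (12.2742, 24.3738) (6.3361, 0) (56, 0) (56, 7.8598)]  |A|=1098.7119
6. ⊥bis P5·P4 via (20.75,37.925): [(28.6484, 32.9006) (12.2742, 24.3738) (6.3361, 0) (56, 0) (56, 7.8598)]  |A|=1098.7119
7. ⊥bis P5·P6 via (28.605,35.56): [(28.6484, 32.9006) (12.2742, 24.3738) (6.3361, 0) (56, 0) (56, 7.8598)]  |A|=1098.7119
8. canonical 5-gon: [(28.6484, 32.9006) (12.2742, 24.3738) (6.3361, 0) (56, 0) (56, 7.8598)]
9. shoelace: 1098.7119

Area of P5's cell: 1098.7119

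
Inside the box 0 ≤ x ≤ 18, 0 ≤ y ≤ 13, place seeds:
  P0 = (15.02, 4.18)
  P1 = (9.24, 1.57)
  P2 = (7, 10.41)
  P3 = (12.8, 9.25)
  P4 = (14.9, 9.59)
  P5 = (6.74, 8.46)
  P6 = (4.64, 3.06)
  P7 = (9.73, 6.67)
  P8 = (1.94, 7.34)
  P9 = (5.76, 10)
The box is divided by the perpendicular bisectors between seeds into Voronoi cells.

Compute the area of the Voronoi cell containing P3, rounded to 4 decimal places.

1. box [0,18]×[0,13]: [(0, 0) (18, 0) (18, 13) (0, 13)]
2. ⊥bis P3·P0 via (13.91,6.715): [(0, 0.6242) (18, 8.5059) (18, 13) (0, 13)]  |A|=151.8289
3. ⊥bis P3·P1 via (11.02,5.41): [(0, 10.5182) (10.9761, 5.4303) (18, 8.5059) (18, 13) (0, 13)]  |A|=97.5301
4. ⊥bis P3·P2 via (9.9,9.83): [(9.186, 6.2601) (10.9761, 5.4303) (18, 8.5059) (18, 13) (10.534, 13)]  |A|=50.6324
5. ⊥bis P3·P4 via (13.85,9.42): [(9.186, 6.2601) (10.9761, 5.4303) (14.2629, 6.8695) (13.2704, 13) (10.534, 13)]  |A|=27.7376
6. ⊥bis P3·P5 via (9.77,8.855): [(9.7444, 9.0518) (10.1676, 5.8051) (10.9761, 5.4303) (14.2629, 6.8695) (13.2704, 13) (10.534, 13)]  |A|=26.2405
7. ⊥bis P3·P6 via (8.72,6.155): [(9.7444, 9.0518) (10.1676, 5.8051) (10.9761, 5.4303) (14.2629, 6.8695) (13.2704, 13) (10.534, 13)]  |A|=26.2405
8. ⊥bis P3·P7 via (11.265,7.96): [(9.8603, 9.6315) (12.7413, 6.2033) (14.2629, 6.8695) (13.2704, 13) (10.534, 13)]  |A|=20.3011
9. ⊥bis P3·P8 via (7.37,8.295): [(9.8603, 9.6315) (12.7413, 6.2033) (14.2629, 6.8695) (13.2704, 13) (10.534, 13)]  |A|=20.3011
10. ⊥bis P3·P9 via (9.28,9.625): [(9.8603, 9.6315) (12.7413, 6.2033) (14.2629, 6.8695) (13.2704, 13) (10.534, 13)]  |A|=20.3011
11. canonical 5-gon: [(9.8603, 9.6315) (12.7413, 6.2033) (14.2629, 6.8695) (13.2704, 13) (10.534, 13)]
12. shoelace: 20.3011

Area of P3's cell: 20.3011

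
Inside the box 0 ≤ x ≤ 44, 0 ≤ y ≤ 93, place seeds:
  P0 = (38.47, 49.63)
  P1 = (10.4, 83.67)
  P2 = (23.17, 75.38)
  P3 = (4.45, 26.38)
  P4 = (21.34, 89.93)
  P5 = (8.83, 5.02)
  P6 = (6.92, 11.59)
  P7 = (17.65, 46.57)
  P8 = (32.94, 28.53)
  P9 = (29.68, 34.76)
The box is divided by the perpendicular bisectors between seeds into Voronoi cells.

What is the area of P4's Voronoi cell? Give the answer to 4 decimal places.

Area of P4's cell: 268.2964

1. box [0,44]×[0,93]: [(0, 0) (44, 0) (44, 93) (0, 93)]
2. ⊥bis P4·P0 via (29.905,69.78): [(0, 57.0685) (44, 75.7712) (44, 93) (0, 93)]  |A|=1169.5251
3. ⊥bis P4·P1 via (15.87,86.8): [(26.4495, 68.3112) (44, 75.7712) (44, 93) (12.3223, 93)]  |A|=542.2288
4. ⊥bis P4·P2 via (22.255,82.655): [(18.5113, 82.1841) (44, 85.3899) (44, 93) (12.3223, 93)]  |A|=268.2964
5. ⊥bis P4·P3 via (12.895,58.155): [(18.5113, 82.1841) (44, 85.3899) (44, 93) (12.3223, 93)]  |A|=268.2964
6. ⊥bis P4·P5 via (15.085,47.475): [(18.5113, 82.1841) (44, 85.3899) (44, 93) (12.3223, 93)]  |A|=268.2964
7. ⊥bis P4·P6 via (14.13,50.76): [(18.5113, 82.1841) (44, 85.3899) (44, 93) (12.3223, 93)]  |A|=268.2964
8. ⊥bis P4·P7 via (19.495,68.25): [(18.5113, 82.1841) (44, 85.3899) (44, 93) (12.3223, 93)]  |A|=268.2964
9. ⊥bis P4·P8 via (27.14,59.23): [(18.5113, 82.1841) (44, 85.3899) (44, 93) (12.3223, 93)]  |A|=268.2964
10. ⊥bis P4·P9 via (25.51,62.345): [(18.5113, 82.1841) (44, 85.3899) (44, 93) (12.3223, 93)]  |A|=268.2964
11. canonical 4-gon: [(18.5113, 82.1841) (44, 85.3899) (44, 93) (12.3223, 93)]
12. shoelace: 268.2964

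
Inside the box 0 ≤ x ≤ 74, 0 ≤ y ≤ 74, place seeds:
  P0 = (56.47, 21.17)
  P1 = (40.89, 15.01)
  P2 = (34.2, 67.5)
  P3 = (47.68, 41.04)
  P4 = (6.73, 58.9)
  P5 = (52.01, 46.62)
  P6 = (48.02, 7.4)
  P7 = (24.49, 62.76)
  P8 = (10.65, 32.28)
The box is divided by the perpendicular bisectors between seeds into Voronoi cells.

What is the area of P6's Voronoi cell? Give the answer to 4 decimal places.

Area of P6's cell: 342.5339

1. box [0,74]×[0,74]: [(0, 0) (74, 0) (74, 74) (0, 74)]
2. ⊥bis P6·P0 via (52.245,14.285): [(0, 46.3453) (0, 0) (74, 0) (74, 0.935)]  |A|=1749.3702
3. ⊥bis P6·P1 via (44.455,11.205): [(49.5243, 15.9546) (32.4957, 0) (74, 0) (74, 0.935)]  |A|=342.5339
4. ⊥bis P6·P2 via (41.11,37.45): [(49.5243, 15.9546) (32.4957, 0) (74, 0) (74, 0.935)]  |A|=342.5339
5. ⊥bis P6·P3 via (47.85,24.22): [(49.5243, 15.9546) (32.4957, 0) (74, 0) (74, 0.935)]  |A|=342.5339
6. ⊥bis P6·P4 via (27.375,33.15): [(49.5243, 15.9546) (32.4957, 0) (74, 0) (74, 0.935)]  |A|=342.5339
7. ⊥bis P6·P5 via (50.015,27.01): [(49.5243, 15.9546) (32.4957, 0) (74, 0) (74, 0.935)]  |A|=342.5339
8. ⊥bis P6·P7 via (36.255,35.08): [(49.5243, 15.9546) (32.4957, 0) (74, 0) (74, 0.935)]  |A|=342.5339
9. ⊥bis P6·P8 via (29.335,19.84): [(49.5243, 15.9546) (32.4957, 0) (74, 0) (74, 0.935)]  |A|=342.5339
10. canonical 4-gon: [(49.5243, 15.9546) (32.4957, 0) (74, 0) (74, 0.935)]
11. shoelace: 342.5339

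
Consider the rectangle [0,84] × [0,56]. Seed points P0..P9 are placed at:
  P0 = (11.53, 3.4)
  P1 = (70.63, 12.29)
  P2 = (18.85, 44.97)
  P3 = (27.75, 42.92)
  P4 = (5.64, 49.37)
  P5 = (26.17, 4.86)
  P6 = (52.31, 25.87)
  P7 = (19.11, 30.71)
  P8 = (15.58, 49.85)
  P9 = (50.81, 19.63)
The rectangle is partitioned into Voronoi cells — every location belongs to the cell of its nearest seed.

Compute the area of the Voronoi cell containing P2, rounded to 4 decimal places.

1. box [0,84]×[0,56]: [(0, 0) (84, 0) (84, 56) (0, 56)]
2. ⊥bis P2·P0 via (15.19,24.185): [(0, 26.8598) (84, 12.0683) (84, 56) (0, 56)]  |A|=3069.0184
3. ⊥bis P2·P1 via (44.74,28.63): [(0, 26.8598) (39.2596, 19.9466) (62.0141, 56) (0, 56)]  |A|=1689.9259
4. ⊥bis P2·P3 via (23.3,43.945): [(0, 26.8598) (18.6098, 23.5828) (26.0767, 56) (0, 56)]  |A|=693.8142
5. ⊥bis P2·P4 via (12.245,47.17): [(5.1764, 25.9483) (18.6098, 23.5828) (26.0767, 56) (15.1861, 56)]  |A|=390.2085
6. ⊥bis P2·P5 via (22.51,24.915): [(5.1764, 25.9483) (16.8797, 23.8875) (18.759, 24.2305) (26.0767, 56) (15.1861, 56)]  |A|=389.6255
7. ⊥bis P2·P6 via (35.58,35.42): [(5.1764, 25.9483) (16.8797, 23.8875) (18.759, 24.2305) (26.0767, 56) (15.1861, 56)]  |A|=389.6255
8. ⊥bis P2·P7 via (18.98,37.84): [(9.0772, 37.6594) (21.9061, 37.8934) (26.0767, 56) (15.1861, 56)]  |A|=215.526
9. ⊥bis P2·P8 via (17.215,47.41): [(10.9199, 43.1918) (9.0772, 37.6594) (21.9061, 37.8934) (25.3544, 52.8641)]  |A|=126.6419
10. ⊥bis P2·P9 via (34.83,32.3): [(10.9199, 43.1918) (9.0772, 37.6594) (21.9061, 37.8934) (25.3544, 52.8641)]  |A|=126.6419
11. canonical 4-gon: [(10.9199, 43.1918) (9.0772, 37.6594) (21.9061, 37.8934) (25.3544, 52.8641)]
12. shoelace: 126.6419

Area of P2's cell: 126.6419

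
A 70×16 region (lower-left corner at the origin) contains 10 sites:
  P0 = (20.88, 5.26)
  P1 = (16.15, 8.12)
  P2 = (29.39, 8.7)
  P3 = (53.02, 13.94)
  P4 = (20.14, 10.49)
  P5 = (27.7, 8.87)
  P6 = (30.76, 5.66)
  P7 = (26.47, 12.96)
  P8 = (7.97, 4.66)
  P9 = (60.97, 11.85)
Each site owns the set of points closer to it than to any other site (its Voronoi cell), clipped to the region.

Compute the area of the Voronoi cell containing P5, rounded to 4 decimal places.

1. box [0,70]×[0,16]: [(0, 0) (70, 0) (70, 16) (0, 16)]
2. ⊥bis P5·P0 via (24.29,7.065): [(28.0297, 0) (70, 0) (70, 16) (19.5605, 16)]  |A|=739.2787
3. ⊥bis P5·P1 via (21.925,8.495): [(21.7001, 11.9577) (28.0297, 0) (70, 0) (70, 16) (21.4377, 16)]  |A|=735.4847
4. ⊥bis P5·P2 via (28.545,8.785): [(21.7001, 11.9577) (27.7201, 0.5848) (29.2708, 16) (21.4377, 16)]  |A|=71.049
5. ⊥bis P5·P3 via (40.36,11.405): [(21.7001, 11.9577) (27.7201, 0.5848) (29.2708, 16) (21.4377, 16)]  |A|=71.049
6. ⊥bis P5·P4 via (23.92,9.68): [(23.6277, 8.3161) (27.7201, 0.5848) (29.2708, 16) (25.2743, 16)]  |A|=52.8909
7. ⊥bis P5·P6 via (29.23,7.265): [(23.6277, 8.3161) (25.8764, 4.0681) (28.3032, 6.3815) (29.2708, 16) (25.2743, 16)]  |A|=46.5314
8. ⊥bis P5·P7 via (27.085,10.915): [(23.9849, 9.9827) (23.6277, 8.3161) (25.8764, 4.0681) (28.3032, 6.3815) (28.8115, 11.4342)]  |A|=23.822
9. ⊥bis P5·P8 via (17.835,6.765): [(23.9849, 9.9827) (23.6277, 8.3161) (25.8764, 4.0681) (28.3032, 6.3815) (28.8115, 11.4342)]  |A|=23.822
10. ⊥bis P5·P9 via (44.335,10.36): [(23.9849, 9.9827) (23.6277, 8.3161) (25.8764, 4.0681) (28.3032, 6.3815) (28.8115, 11.4342)]  |A|=23.822
11. canonical 5-gon: [(23.9849, 9.9827) (23.6277, 8.3161) (25.8764, 4.0681) (28.3032, 6.3815) (28.8115, 11.4342)]
12. shoelace: 23.822

Area of P5's cell: 23.8220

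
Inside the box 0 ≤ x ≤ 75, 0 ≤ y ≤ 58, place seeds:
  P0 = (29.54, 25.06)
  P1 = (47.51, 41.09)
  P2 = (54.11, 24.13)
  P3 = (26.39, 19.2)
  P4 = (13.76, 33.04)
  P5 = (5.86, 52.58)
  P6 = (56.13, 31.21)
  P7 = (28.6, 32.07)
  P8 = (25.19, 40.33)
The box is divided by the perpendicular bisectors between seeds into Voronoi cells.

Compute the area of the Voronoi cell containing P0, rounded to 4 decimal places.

1. box [0,75]×[0,58]: [(0, 0) (75, 0) (75, 58) (0, 58)]
2. ⊥bis P0·P1 via (38.525,33.075): [(0, 0) (68.0293, 0) (16.2908, 58) (0, 58)]  |A|=2445.2842
3. ⊥bis P0·P2 via (41.825,24.595): [(0, 0) (40.8941, 0) (41.9986, 29.181) (16.2908, 58) (0, 58)]  |A|=2049.367
4. ⊥bis P0·P3 via (27.965,22.13): [(0, 37.1624) (41.4572, 14.8774) (41.9986, 29.181) (16.2908, 58) (0, 58)]  |A|=974.8451
5. ⊥bis P0·P4 via (21.65,29.05): [(20.2482, 26.2781) (41.4572, 14.8774) (41.9986, 29.181) (29.0544, 43.6918)]  |A|=331.3638
6. ⊥bis P0·P5 via (17.7,38.82): [(20.2482, 26.2781) (41.4572, 14.8774) (41.9986, 29.181) (29.0544, 43.6918)]  |A|=331.3638
7. ⊥bis P0·P6 via (42.835,28.135): [(20.2482, 26.2781) (41.4572, 14.8774) (41.9986, 29.181) (29.0544, 43.6918)]  |A|=331.3638
8. ⊥bis P0·P7 via (29.07,28.565): [(20.8471, 27.4624) (20.2482, 26.2781) (41.4572, 14.8774) (41.9986, 29.181) (41.1081, 30.1792)]  |A|=178.1008
9. ⊥bis P0·P8 via (27.365,32.695): [(20.8471, 27.4624) (20.2482, 26.2781) (41.4572, 14.8774) (41.9986, 29.181) (41.1081, 30.1792)]  |A|=178.1008
10. canonical 5-gon: [(20.8471, 27.4624) (20.2482, 26.2781) (41.4572, 14.8774) (41.9986, 29.181) (41.1081, 30.1792)]
11. shoelace: 178.1008

Area of P0's cell: 178.1008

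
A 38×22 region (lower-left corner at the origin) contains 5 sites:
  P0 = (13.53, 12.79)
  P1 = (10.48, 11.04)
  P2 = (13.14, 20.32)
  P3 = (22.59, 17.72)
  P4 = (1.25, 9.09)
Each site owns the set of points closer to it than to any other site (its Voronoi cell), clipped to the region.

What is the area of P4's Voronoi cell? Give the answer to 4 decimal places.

Area of P4's cell: 118.3881

1. box [0,38]×[0,22]: [(0, 0) (38, 0) (38, 22) (0, 22)]
2. ⊥bis P4·P0 via (7.39,10.94): [(0, 0) (10.6863, 0) (4.0576, 22) (0, 22)]  |A|=162.1823
3. ⊥bis P4·P1 via (5.865,10.065): [(0, 0) (7.9914, 0) (3.3435, 22) (0, 22)]  |A|=124.6842
4. ⊥bis P4·P2 via (7.195,14.705): [(0, 0) (7.9914, 0) (4.219, 17.8559) (0.3049, 22) (0, 22)]  |A|=118.3881
5. ⊥bis P4·P3 via (11.92,13.405): [(0, 0) (7.9914, 0) (4.219, 17.8559) (0.3049, 22) (0, 22)]  |A|=118.3881
6. canonical 5-gon: [(0, 0) (7.9914, 0) (4.219, 17.8559) (0.3049, 22) (0, 22)]
7. shoelace: 118.3881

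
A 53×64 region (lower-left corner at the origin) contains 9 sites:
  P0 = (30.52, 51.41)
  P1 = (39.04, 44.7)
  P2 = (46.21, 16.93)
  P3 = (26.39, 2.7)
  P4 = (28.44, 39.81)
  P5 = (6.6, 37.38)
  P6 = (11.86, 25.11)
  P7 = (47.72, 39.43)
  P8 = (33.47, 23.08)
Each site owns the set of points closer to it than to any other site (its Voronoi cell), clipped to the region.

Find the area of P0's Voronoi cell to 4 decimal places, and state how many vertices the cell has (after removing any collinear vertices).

1. box [0,53]×[0,64]: [(0, 0) (53, 0) (53, 64) (0, 64)]
2. ⊥bis P0·P1 via (34.78,48.055): [(0, 3.8932) (47.3376, 64) (0, 64)]  |A|=1422.6563
3. ⊥bis P0·P2 via (38.365,34.17): [(0, 16.7121) (15.7345, 23.8721) (47.3376, 64) (0, 64)]  |A|=1321.8062
4. ⊥bis P0·P3 via (28.455,27.055): [(0, 29.4676) (18.8806, 27.8668) (47.3376, 64) (0, 64)]  |A|=1181.2261
5. ⊥bis P0·P4 via (29.48,45.61): [(0, 50.8961) (32.4369, 45.0798) (47.3376, 64) (0, 64)]  |A|=660.3437
6. ⊥bis P0·P5 via (18.56,44.395): [(16.4801, 47.941) (32.4369, 45.0798) (47.3376, 64) (7.0609, 64)]  |A|=495.6709
7. ⊥bis P0·P6 via (21.19,38.26): [(16.4801, 47.941) (32.4369, 45.0798) (47.3376, 64) (7.0609, 64)]  |A|=495.6709
8. ⊥bis P0·P7 via (39.12,45.42): [(16.4801, 47.941) (32.4369, 45.0798) (47.3376, 64) (7.0609, 64)]  |A|=495.6709
9. ⊥bis P0·P8 via (31.995,37.245): [(16.4801, 47.941) (32.4369, 45.0798) (47.3376, 64) (7.0609, 64)]  |A|=495.6709
10. canonical 4-gon: [(16.4801, 47.941) (32.4369, 45.0798) (47.3376, 64) (7.0609, 64)]
11. shoelace: 495.6709

Area of P0's cell: 495.6709 (4 vertices)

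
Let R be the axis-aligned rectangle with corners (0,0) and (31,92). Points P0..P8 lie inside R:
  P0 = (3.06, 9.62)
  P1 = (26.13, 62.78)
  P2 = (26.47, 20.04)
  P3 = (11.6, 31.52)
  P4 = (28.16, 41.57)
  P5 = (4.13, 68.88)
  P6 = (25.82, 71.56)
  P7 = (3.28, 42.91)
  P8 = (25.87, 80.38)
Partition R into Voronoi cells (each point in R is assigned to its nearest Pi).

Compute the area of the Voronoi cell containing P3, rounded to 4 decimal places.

1. box [0,31]×[0,92]: [(0, 0) (31, 0) (31, 92) (0, 92)]
2. ⊥bis P3·P0 via (7.33,20.57): [(0, 23.4284) (31, 11.3398) (31, 92) (0, 92)]  |A|=2313.0937
3. ⊥bis P3·P1 via (18.865,47.15): [(0, 55.9187) (0, 23.4284) (31, 11.3398) (31, 41.5095)]  |A|=971.2305
4. ⊥bis P3·P2 via (19.035,25.78): [(0, 55.9187) (0, 23.4284) (13.235, 18.2673) (31, 41.2782) (31, 41.5095)]  |A|=705.3027
5. ⊥bis P3·P4 via (19.88,36.545): [(11.3139, 50.6598) (0, 55.9187) (0, 23.4284) (13.235, 18.2673) (23.1659, 31.1307)]  |A|=566.3952
6. ⊥bis P3·P5 via (7.865,50.2): [(11.3139, 50.6598) (10.9683, 50.8205) (0, 48.6274) (0, 23.4284) (13.235, 18.2673) (23.1659, 31.1307)]  |A|=526.409
7. ⊥bis P3·P6 via (18.71,51.54): [(11.3139, 50.6598) (10.9683, 50.8205) (0, 48.6274) (0, 23.4284) (13.235, 18.2673) (23.1659, 31.1307)]  |A|=526.409
8. ⊥bis P3·P7 via (7.44,37.215): [(15.7774, 43.3052) (0, 31.7803) (0, 23.4284) (13.235, 18.2673) (23.1659, 31.1307)]  |A|=346.1067
9. ⊥bis P3·P8 via (18.735,55.95): [(15.7774, 43.3052) (0, 31.7803) (0, 23.4284) (13.235, 18.2673) (23.1659, 31.1307)]  |A|=346.1067
10. canonical 5-gon: [(15.7774, 43.3052) (0, 31.7803) (0, 23.4284) (13.235, 18.2673) (23.1659, 31.1307)]
11. shoelace: 346.1067

Area of P3's cell: 346.1067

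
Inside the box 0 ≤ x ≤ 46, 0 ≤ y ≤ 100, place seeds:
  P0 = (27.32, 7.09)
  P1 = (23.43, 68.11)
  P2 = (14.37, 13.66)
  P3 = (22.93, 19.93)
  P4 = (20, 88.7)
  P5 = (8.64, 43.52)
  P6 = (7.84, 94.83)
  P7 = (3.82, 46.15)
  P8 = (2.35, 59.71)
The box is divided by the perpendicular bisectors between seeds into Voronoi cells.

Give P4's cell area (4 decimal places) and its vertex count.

1. box [0,46]×[0,100]: [(0, 0) (46, 0) (46, 100) (0, 100)]
2. ⊥bis P4·P0 via (23.66,47.895): [(0, 45.7728) (46, 49.8988) (46, 100) (0, 100)]  |A|=2399.5531
3. ⊥bis P4·P1 via (21.715,78.405): [(0, 74.7876) (46, 82.4505) (46, 100) (0, 100)]  |A|=983.5231
4. ⊥bis P4·P2 via (17.185,51.18): [(0, 74.7876) (46, 82.4505) (46, 100) (0, 100)]  |A|=983.5231
5. ⊥bis P4·P3 via (21.465,54.315): [(0, 74.7876) (46, 82.4505) (46, 100) (0, 100)]  |A|=983.5231
6. ⊥bis P4·P5 via (14.32,66.11): [(0, 74.7876) (46, 82.4505) (46, 100) (0, 100)]  |A|=983.5231
7. ⊥bis P4·P6 via (13.92,91.765): [(5.853, 75.7626) (46, 82.4505) (46, 100) (18.0714, 100)]  |A|=690.7376
8. ⊥bis P4·P7 via (11.91,67.425): [(5.853, 75.7626) (46, 82.4505) (46, 100) (18.0714, 100)]  |A|=690.7376
9. ⊥bis P4·P8 via (11.175,74.205): [(6.502, 77.0501) (8.0229, 76.1241) (46, 82.4505) (46, 100) (18.0714, 100)]  |A|=689.4581
10. canonical 5-gon: [(6.502, 77.0501) (8.0229, 76.1241) (46, 82.4505) (46, 100) (18.0714, 100)]
11. shoelace: 689.4581

Area of P4's cell: 689.4581 (5 vertices)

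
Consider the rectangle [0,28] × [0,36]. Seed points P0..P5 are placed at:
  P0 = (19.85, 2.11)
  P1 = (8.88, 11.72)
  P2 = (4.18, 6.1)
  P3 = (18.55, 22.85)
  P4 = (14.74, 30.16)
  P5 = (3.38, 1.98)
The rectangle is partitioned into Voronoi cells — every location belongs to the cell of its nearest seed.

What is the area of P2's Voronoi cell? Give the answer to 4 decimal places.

Area of P2's cell: 68.6290

1. box [0,28]×[0,36]: [(0, 0) (28, 0) (28, 36) (0, 36)]
2. ⊥bis P2·P0 via (12.015,4.105): [(0, 0) (10.9698, 0) (20.1363, 36) (0, 36)]  |A|=559.9094
3. ⊥bis P2·P1 via (6.53,8.91): [(0, 14.371) (0, 0) (10.9698, 0) (12.0607, 4.2846)]  |A|=110.1634
4. ⊥bis P2·P3 via (11.365,14.475): [(0, 14.371) (0, 0) (10.9698, 0) (12.0607, 4.2846)]  |A|=110.1634
5. ⊥bis P2·P4 via (9.46,18.13): [(0, 14.371) (0, 0) (10.9698, 0) (12.0607, 4.2846)]  |A|=110.1634
6. ⊥bis P2·P5 via (3.78,4.04): [(0, 14.371) (0, 4.774) (11.6113, 2.5194) (12.0607, 4.2846)]  |A|=68.629
7. canonical 4-gon: [(0, 14.371) (0, 4.774) (11.6113, 2.5194) (12.0607, 4.2846)]
8. shoelace: 68.629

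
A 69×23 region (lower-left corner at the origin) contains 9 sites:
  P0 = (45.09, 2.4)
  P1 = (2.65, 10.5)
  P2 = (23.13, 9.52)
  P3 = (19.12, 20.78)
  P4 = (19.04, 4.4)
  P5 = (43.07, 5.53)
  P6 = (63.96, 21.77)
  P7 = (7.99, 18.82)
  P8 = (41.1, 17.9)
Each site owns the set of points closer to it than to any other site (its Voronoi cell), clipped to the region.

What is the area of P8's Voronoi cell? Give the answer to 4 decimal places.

1. box [0,69]×[0,23]: [(0, 0) (69, 0) (69, 23) (0, 23)]
2. ⊥bis P8·P0 via (43.095,10.15): [(0, 0) (3.6652, 0) (69, 16.8184) (69, 23) (0, 23)]  |A|=1037.5848
3. ⊥bis P8·P1 via (21.875,14.2): [(23.6193, 5.1366) (69, 16.8184) (69, 23) (20.1814, 23)]  |A|=576.2952
4. ⊥bis P8·P2 via (32.115,13.71): [(34.774, 8.008) (69, 16.8184) (69, 23) (27.7828, 23)]  |A|=414.7488
5. ⊥bis P8·P3 via (30.11,19.34): [(29.9739, 18.3013) (34.774, 8.008) (69, 16.8184) (69, 23) (30.5896, 23)]  |A|=408.1547
6. ⊥bis P8·P4 via (30.07,11.15): [(29.9739, 18.3013) (34.774, 8.008) (69, 16.8184) (69, 23) (30.5896, 23)]  |A|=408.1547
7. ⊥bis P8·P5 via (42.085,11.715): [(29.9739, 18.3013) (33.6703, 10.3749) (60.6764, 14.6758) (69, 16.8184) (69, 23) (30.5896, 23)]  |A|=373.8209
8. ⊥bis P8·P6 via (52.53,19.835): [(29.9739, 18.3013) (33.6703, 10.3749) (53.5943, 13.5479) (51.9942, 23) (30.5896, 23)]  |A|=242.9422
9. ⊥bis P8·P7 via (24.545,18.36): [(29.9739, 18.3013) (33.6703, 10.3749) (53.5943, 13.5479) (51.9942, 23) (30.5896, 23)]  |A|=242.9422
10. canonical 5-gon: [(29.9739, 18.3013) (33.6703, 10.3749) (53.5943, 13.5479) (51.9942, 23) (30.5896, 23)]
11. shoelace: 242.9422

Area of P8's cell: 242.9422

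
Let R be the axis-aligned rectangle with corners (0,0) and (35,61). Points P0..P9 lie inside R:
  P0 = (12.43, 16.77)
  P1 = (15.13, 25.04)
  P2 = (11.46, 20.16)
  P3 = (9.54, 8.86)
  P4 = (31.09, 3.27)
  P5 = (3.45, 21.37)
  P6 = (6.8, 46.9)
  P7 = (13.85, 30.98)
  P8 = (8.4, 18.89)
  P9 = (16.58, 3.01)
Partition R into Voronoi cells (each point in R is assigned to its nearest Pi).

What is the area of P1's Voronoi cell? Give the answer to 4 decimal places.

1. box [0,35]×[0,61]: [(0, 0) (35, 0) (35, 61) (0, 61)]
2. ⊥bis P1·P0 via (13.78,20.905): [(0, 25.4039) (35, 13.9771) (35, 61) (0, 61)]  |A|=1445.8329
3. ⊥bis P1·P2 via (13.295,22.6): [(0, 32.5985) (16.9058, 19.8845) (35, 13.9771) (35, 61) (0, 61)]  |A|=1385.0176
4. ⊥bis P1·P3 via (12.335,16.95): [(0, 32.5985) (16.9058, 19.8845) (35, 13.9771) (35, 61) (0, 61)]  |A|=1385.0176
5. ⊥bis P1·P4 via (23.11,14.155): [(0, 32.5985) (16.9058, 19.8845) (26.6056, 16.7177) (35, 22.8718) (35, 61) (0, 61)]  |A|=1347.6847
6. ⊥bis P1·P5 via (9.29,23.205): [(0, 52.771) (8.2997, 26.3567) (16.9058, 19.8845) (26.6056, 16.7177) (35, 22.8718) (35, 61) (0, 61)]  |A|=1263.9719
7. ⊥bis P1·P6 via (10.965,35.97): [(5.8871, 34.035) (8.2997, 26.3567) (16.9058, 19.8845) (26.6056, 16.7177) (35, 22.8718) (35, 45.1288)]  |A|=536.8337
8. ⊥bis P1·P7 via (14.49,28.01): [(8.2057, 26.6558) (8.2997, 26.3567) (16.9058, 19.8845) (26.6056, 16.7177) (35, 22.8718) (35, 32.4297)]  |A|=246.4253
9. ⊥bis P1·P8 via (11.765,21.965): [(8.2057, 26.6558) (8.2997, 26.3567) (16.9058, 19.8845) (26.6056, 16.7177) (35, 22.8718) (35, 32.4297)]  |A|=246.4253
10. ⊥bis P1·P9 via (15.855,14.025): [(8.2057, 26.6558) (8.2997, 26.3567) (16.9058, 19.8845) (26.6056, 16.7177) (35, 22.8718) (35, 32.4297)]  |A|=246.4253
11. canonical 6-gon: [(8.2057, 26.6558) (8.2997, 26.3567) (16.9058, 19.8845) (26.6056, 16.7177) (35, 22.8718) (35, 32.4297)]
12. shoelace: 246.4253

Area of P1's cell: 246.4253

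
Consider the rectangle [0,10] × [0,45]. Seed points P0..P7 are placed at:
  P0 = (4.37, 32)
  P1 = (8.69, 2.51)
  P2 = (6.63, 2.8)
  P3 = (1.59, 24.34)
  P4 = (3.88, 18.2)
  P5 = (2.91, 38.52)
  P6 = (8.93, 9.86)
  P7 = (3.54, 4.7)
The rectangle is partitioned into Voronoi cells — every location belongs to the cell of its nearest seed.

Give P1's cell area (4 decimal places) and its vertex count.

1. box [0,10]×[0,45]: [(0, 0) (10, 0) (10, 45) (0, 45)]
2. ⊥bis P1·P0 via (6.53,17.255): [(0, 16.2984) (0, 0) (10, 0) (10, 17.7633)]  |A|=170.3087
3. ⊥bis P1·P2 via (7.66,2.655): [(9.7824, 17.7314) (7.2862, 0) (10, 0) (10, 17.7633)]  |A|=25.992
4. ⊥bis P1·P3 via (5.14,13.425): [(9.3698, 14.8007) (7.2862, 0) (10, 0) (10, 15.0057)]  |A|=24.8108
5. ⊥bis P1·P4 via (6.285,10.355): [(8.8549, 11.1428) (7.2862, 0) (10, 0) (10, 11.4939)]  |A|=21.7004
6. ⊥bis P1·P5 via (5.8,20.515): [(8.8549, 11.1428) (7.2862, 0) (10, 0) (10, 11.4939)]  |A|=21.7004
7. ⊥bis P1·P6 via (8.81,6.185): [(8.1599, 6.2062) (7.2862, 0) (10, 0) (10, 6.1461)]  |A|=14.0758
8. ⊥bis P1·P7 via (6.115,3.605): [(8.1599, 6.2062) (7.2862, 0) (10, 0) (10, 6.1461)]  |A|=14.0758
9. canonical 4-gon: [(8.1599, 6.2062) (7.2862, 0) (10, 0) (10, 6.1461)]
10. shoelace: 14.0758

Area of P1's cell: 14.0758 (4 vertices)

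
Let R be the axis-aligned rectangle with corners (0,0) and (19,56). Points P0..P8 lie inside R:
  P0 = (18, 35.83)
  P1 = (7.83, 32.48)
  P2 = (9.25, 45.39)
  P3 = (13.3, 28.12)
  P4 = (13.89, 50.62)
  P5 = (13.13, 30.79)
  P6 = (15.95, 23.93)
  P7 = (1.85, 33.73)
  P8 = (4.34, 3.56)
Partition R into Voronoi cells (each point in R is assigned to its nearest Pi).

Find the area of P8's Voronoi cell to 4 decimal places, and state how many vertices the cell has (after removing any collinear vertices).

1. box [0,19]×[0,56]: [(0, 0) (19, 0) (19, 56) (0, 56)]
2. ⊥bis P8·P0 via (11.17,19.695): [(0, 24.4233) (0, 0) (19, 0) (19, 16.3805)]  |A|=387.6364
3. ⊥bis P8·P1 via (6.085,18.02): [(18.7326, 16.4937) (0, 18.7543) (0, 0) (19, 0) (19, 16.3805)]  |A|=334.539
4. ⊥bis P8·P2 via (6.795,24.475): [(18.7326, 16.4937) (0, 18.7543) (0, 0) (19, 0) (19, 16.3805)]  |A|=334.539
5. ⊥bis P8·P3 via (8.82,15.84): [(1.2427, 18.6044) (0, 18.7543) (0, 0) (19, 0) (19, 12.1261)]  |A|=296.058
6. ⊥bis P8·P4 via (9.115,27.09): [(1.2427, 18.6044) (0, 18.7543) (0, 0) (19, 0) (19, 12.1261)]  |A|=296.058
7. ⊥bis P8·P5 via (8.735,17.175): [(1.2427, 18.6044) (0, 18.7543) (0, 0) (19, 0) (19, 12.1261)]  |A|=296.058
8. ⊥bis P8·P6 via (10.145,13.745): [(2.2886, 18.2228) (1.2427, 18.6044) (0, 18.7543) (0, 0) (19, 0) (19, 8.698)]  |A|=267.4141
9. ⊥bis P8·P7 via (3.095,18.645): [(2.2886, 18.2228) (1.4936, 18.5128) (0, 18.3896) (0, 0) (19, 0) (19, 8.698)]  |A|=267.1036
10. canonical 6-gon: [(2.2886, 18.2228) (1.4936, 18.5128) (0, 18.3896) (0, 0) (19, 0) (19, 8.698)]
11. shoelace: 267.1036

Area of P8's cell: 267.1036 (6 vertices)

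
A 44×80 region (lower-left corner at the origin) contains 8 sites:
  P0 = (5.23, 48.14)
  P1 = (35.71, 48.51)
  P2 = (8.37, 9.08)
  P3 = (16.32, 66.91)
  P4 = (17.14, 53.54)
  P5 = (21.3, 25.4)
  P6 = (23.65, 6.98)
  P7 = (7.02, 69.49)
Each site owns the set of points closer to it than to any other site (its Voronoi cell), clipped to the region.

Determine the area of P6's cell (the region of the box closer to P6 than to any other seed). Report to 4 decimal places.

Area of P6's cell: 480.7148

1. box [0,44]×[0,80]: [(0, 0) (44, 0) (44, 80) (0, 80)]
2. ⊥bis P6·P0 via (14.44,27.56): [(0, 21.0978) (0, 0) (44, 0) (44, 40.7887)]  |A|=1361.5037
3. ⊥bis P6·P1 via (29.68,27.745): [(20.6881, 30.3562) (0, 21.0978) (0, 0) (44, 0) (44, 23.5866)]  |A|=1160.9963
4. ⊥bis P6·P2 via (16.01,8.03): [(20.6881, 30.3562) (18.9729, 29.5886) (14.9064, 0) (44, 0) (44, 23.5866)]  |A|=740.3238
5. ⊥bis P6·P3 via (19.985,36.945): [(20.6881, 30.3562) (18.9729, 29.5886) (14.9064, 0) (44, 0) (44, 23.5866)]  |A|=740.3238
6. ⊥bis P6·P4 via (20.395,30.26): [(20.8164, 30.3189) (20.5088, 30.2759) (18.9729, 29.5886) (14.9064, 0) (44, 0) (44, 23.5866)]  |A|=740.3153
7. ⊥bis P6·P5 via (22.475,16.19): [(17.0361, 15.4961) (14.9064, 0) (44, 0) (44, 18.9361)]  |A|=480.7148
8. ⊥bis P6·P7 via (15.335,38.235): [(17.0361, 15.4961) (14.9064, 0) (44, 0) (44, 18.9361)]  |A|=480.7148
9. canonical 4-gon: [(17.0361, 15.4961) (14.9064, 0) (44, 0) (44, 18.9361)]
10. shoelace: 480.7148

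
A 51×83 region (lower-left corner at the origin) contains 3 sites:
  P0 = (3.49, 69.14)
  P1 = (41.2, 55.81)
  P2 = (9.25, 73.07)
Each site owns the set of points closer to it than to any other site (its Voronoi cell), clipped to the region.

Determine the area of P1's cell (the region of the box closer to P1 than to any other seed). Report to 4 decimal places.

Area of P1's cell: 2908.2482

1. box [0,51]×[0,83]: [(0, 0) (51, 0) (51, 83) (0, 83)]
2. ⊥bis P1·P0 via (22.345,62.475): [(0.2609, 0) (51, 0) (51, 83) (29.6003, 83)]  |A|=2993.7596
3. ⊥bis P1·P2 via (25.225,64.44): [(18.9026, 52.7366) (0.2609, 0) (51, 0) (51, 83) (35.2515, 83)]  |A|=2908.2482
4. canonical 5-gon: [(18.9026, 52.7366) (0.2609, 0) (51, 0) (51, 83) (35.2515, 83)]
5. shoelace: 2908.2482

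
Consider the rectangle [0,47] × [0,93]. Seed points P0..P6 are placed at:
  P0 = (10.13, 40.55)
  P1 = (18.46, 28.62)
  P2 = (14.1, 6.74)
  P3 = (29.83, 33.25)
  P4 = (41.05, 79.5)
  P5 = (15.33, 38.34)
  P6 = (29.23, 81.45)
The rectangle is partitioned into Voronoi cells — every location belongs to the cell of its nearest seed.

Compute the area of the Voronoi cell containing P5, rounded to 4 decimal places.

Area of P5's cell: 272.9381

1. box [0,47]×[0,93]: [(0, 0) (47, 0) (47, 93) (0, 93)]
2. ⊥bis P5·P0 via (12.73,39.445): [(0, 9.4921) (0, 0) (47, 0) (47, 93) (35.4909, 93)]  |A|=2889.115
3. ⊥bis P5·P1 via (16.895,33.48): [(9.1325, 30.9804) (47, 43.1743) (47, 93) (35.4909, 93)]  |A|=1300.2825
4. ⊥bis P5·P2 via (14.715,22.54): [(9.1325, 30.9804) (47, 43.1743) (47, 93) (35.4909, 93)]  |A|=1300.2825
5. ⊥bis P5·P3 via (22.58,35.795): [(9.1325, 30.9804) (22.3883, 35.2489) (42.6609, 93) (35.4909, 93)]  |A|=561.8423
6. ⊥bis P5·P4 via (28.19,58.92): [(22.5142, 62.4667) (9.1325, 30.9804) (22.3883, 35.2489) (30.2466, 57.6349)]  |A|=285.6602
7. ⊥bis P5·P6 via (22.28,59.895): [(21.5247, 60.1385) (9.1325, 30.9804) (22.3883, 35.2489) (30.1493, 57.3577)]  |A|=272.9381
8. canonical 4-gon: [(21.5247, 60.1385) (9.1325, 30.9804) (22.3883, 35.2489) (30.1493, 57.3577)]
9. shoelace: 272.9381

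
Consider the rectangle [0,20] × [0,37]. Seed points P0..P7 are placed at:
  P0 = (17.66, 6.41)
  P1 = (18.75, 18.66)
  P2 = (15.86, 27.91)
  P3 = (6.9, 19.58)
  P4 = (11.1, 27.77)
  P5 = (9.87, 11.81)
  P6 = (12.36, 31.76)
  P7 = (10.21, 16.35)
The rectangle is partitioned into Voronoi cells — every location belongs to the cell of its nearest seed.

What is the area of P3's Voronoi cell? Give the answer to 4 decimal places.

Area of P3's cell: 110.1023

1. box [0,20]×[0,37]: [(0, 0) (20, 0) (20, 37) (0, 37)]
2. ⊥bis P3·P0 via (12.28,12.995): [(0, 2.9621) (20, 19.3023) (20, 37) (0, 37)]  |A|=517.3556
3. ⊥bis P3·P1 via (12.825,19.12): [(0, 2.9621) (12.3542, 13.0556) (14.2132, 37) (0, 37)]  |A|=380.4176
4. ⊥bis P3·P2 via (11.38,23.745): [(0, 35.9857) (0, 2.9621) (12.3542, 13.0556) (13.045, 21.954)]  |A|=266.8764
5. ⊥bis P3·P4 via (9,23.675): [(0, 28.2904) (0, 2.9621) (12.3542, 13.0556) (13.0186, 21.6142)]  |A|=214.3833
6. ⊥bis P3·P5 via (8.385,15.695): [(0, 28.2904) (0, 12.4899) (12.6868, 17.3393) (13.0186, 21.6142)]  |A|=129.1626
7. ⊥bis P3·P6 via (9.63,25.67): [(0, 28.2904) (0, 12.4899) (12.6868, 17.3393) (13.0186, 21.6142)]  |A|=129.1626
8. ⊥bis P3·P7 via (8.555,17.965): [(12.417, 21.9227) (0, 28.2904) (0, 12.4899) (5.1232, 14.4482)]  |A|=110.1023
9. canonical 4-gon: [(12.417, 21.9227) (0, 28.2904) (0, 12.4899) (5.1232, 14.4482)]
10. shoelace: 110.1023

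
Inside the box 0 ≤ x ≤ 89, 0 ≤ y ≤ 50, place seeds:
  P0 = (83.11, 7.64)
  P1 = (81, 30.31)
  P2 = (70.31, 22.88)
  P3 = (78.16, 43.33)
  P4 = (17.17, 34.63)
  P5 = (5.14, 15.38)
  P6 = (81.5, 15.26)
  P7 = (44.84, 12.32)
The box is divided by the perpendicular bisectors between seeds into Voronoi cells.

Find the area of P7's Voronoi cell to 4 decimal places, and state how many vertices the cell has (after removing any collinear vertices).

Area of P7's cell: 1041.1108 (5 vertices)

1. box [0,89]×[0,50]: [(0, 0) (89, 0) (89, 50) (0, 50)]
2. ⊥bis P7·P0 via (63.975,9.98): [(0, 0) (62.7546, 0) (68.869, 50) (0, 50)]  |A|=3290.589
3. ⊥bis P7·P1 via (62.92,21.315): [(0, 0) (62.7546, 0) (64.8795, 17.3764) (48.6489, 50) (0, 50)]  |A|=2960.7626
4. ⊥bis P7·P2 via (57.575,17.6): [(0, 0) (62.7546, 0) (63.2369, 3.944) (44.1418, 50) (0, 50)]  |A|=2721.1703
5. ⊥bis P7·P3 via (61.5,27.825): [(0, 0) (62.7546, 0) (63.2369, 3.944) (46.7765, 43.6453) (40.8623, 50) (0, 50)]  |A|=2710.7504
6. ⊥bis P7·P4 via (31.005,23.475): [(12.0774, 0) (62.7546, 0) (63.2369, 3.944) (46.9434, 43.2426)]  |A|=1137.315
7. ⊥bis P7·P5 via (24.99,13.85): [(25.1745, 16.2437) (23.9225, 0) (62.7546, 0) (63.2369, 3.944) (46.9434, 43.2426)]  |A|=1041.1108
8. ⊥bis P7·P6 via (63.17,13.79): [(25.1745, 16.2437) (23.9225, 0) (62.7546, 0) (63.2369, 3.944) (46.9434, 43.2426)]  |A|=1041.1108
9. canonical 5-gon: [(25.1745, 16.2437) (23.9225, 0) (62.7546, 0) (63.2369, 3.944) (46.9434, 43.2426)]
10. shoelace: 1041.1108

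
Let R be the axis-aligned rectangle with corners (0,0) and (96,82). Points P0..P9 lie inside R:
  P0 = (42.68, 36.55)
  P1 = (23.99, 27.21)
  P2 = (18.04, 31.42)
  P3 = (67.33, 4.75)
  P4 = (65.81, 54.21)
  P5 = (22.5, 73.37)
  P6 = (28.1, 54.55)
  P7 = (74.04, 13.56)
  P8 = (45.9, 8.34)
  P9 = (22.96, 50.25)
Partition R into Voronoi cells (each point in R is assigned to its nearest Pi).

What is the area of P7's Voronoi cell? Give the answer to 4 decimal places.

Area of P7's cell: 1088.9422

1. box [0,96]×[0,82]: [(0, 0) (96, 0) (96, 82) (0, 82)]
2. ⊥bis P7·P0 via (58.36,25.055): [(39.9922, 0) (96, 0) (96, 76.3986)]  |A|=2139.4603
3. ⊥bis P7·P1 via (49.015,20.385): [(45.5071, 7.5227) (43.4555, 0) (96, 0) (96, 76.3986)]  |A|=2126.4337
4. ⊥bis P7·P2 via (46.04,22.49): [(45.5071, 7.5227) (43.4555, 0) (96, 0) (96, 76.3986)]  |A|=2126.4337
5. ⊥bis P7·P3 via (70.685,9.155): [(55.2961, 20.8757) (82.7052, 0) (96, 0) (96, 76.3986)]  |A|=1693.6287
6. ⊥bis P7·P4 via (69.925,33.885): [(63.9458, 32.6745) (55.2961, 20.8757) (82.7052, 0) (96, 0) (96, 39.1641)]  |A|=1096.868
7. ⊥bis P7·P5 via (48.27,43.465): [(63.9458, 32.6745) (55.2961, 20.8757) (82.7052, 0) (96, 0) (96, 39.1641)]  |A|=1096.868
8. ⊥bis P7·P6 via (51.07,34.055): [(63.9458, 32.6745) (55.2961, 20.8757) (82.7052, 0) (96, 0) (96, 39.1641)]  |A|=1096.868
9. ⊥bis P7·P8 via (59.97,10.95): [(63.9458, 32.6745) (57.5568, 23.9593) (58.5948, 18.3633) (82.7052, 0) (96, 0) (96, 39.1641)]  |A|=1088.9422
10. ⊥bis P7·P9 via (48.5,31.905): [(63.9458, 32.6745) (57.5568, 23.9593) (58.5948, 18.3633) (82.7052, 0) (96, 0) (96, 39.1641)]  |A|=1088.9422
11. canonical 6-gon: [(63.9458, 32.6745) (57.5568, 23.9593) (58.5948, 18.3633) (82.7052, 0) (96, 0) (96, 39.1641)]
12. shoelace: 1088.9422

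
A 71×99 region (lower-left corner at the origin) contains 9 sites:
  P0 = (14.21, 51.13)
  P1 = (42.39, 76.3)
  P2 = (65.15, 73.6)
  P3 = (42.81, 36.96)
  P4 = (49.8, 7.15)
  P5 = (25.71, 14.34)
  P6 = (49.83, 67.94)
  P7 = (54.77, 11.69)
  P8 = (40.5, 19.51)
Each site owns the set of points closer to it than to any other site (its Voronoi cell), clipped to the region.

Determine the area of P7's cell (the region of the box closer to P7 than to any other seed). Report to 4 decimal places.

1. box [0,71]×[0,99]: [(0, 0) (71, 0) (71, 99) (0, 99)]
2. ⊥bis P7·P0 via (34.49,31.41): [(3.9473, 0) (71, 0) (71, 68.9568)]  |A|=2311.8684
3. ⊥bis P7·P1 via (48.58,43.995): [(46.3033, 43.5588) (3.9473, 0) (71, 0) (71, 48.2909)]  |A|=2056.6788
4. ⊥bis P7·P2 via (59.96,42.645): [(50.1331, 44.2926) (46.3033, 43.5588) (3.9473, 0) (71, 0) (71, 40.794)]  |A|=1978.4602
5. ⊥bis P7·P3 via (48.79,24.325): [(9.5345, 5.7458) (3.9473, 0) (71, 0) (71, 34.8367)]  |A|=1263.2651
6. ⊥bis P7·P4 via (52.285,9.42): [(41.7243, 20.9809) (60.89, 0) (71, 0) (71, 34.8367)]  |A|=615.9929
7. ⊥bis P7·P5 via (40.24,13.015): [(41.7243, 20.9809) (60.89, 0) (71, 0) (71, 34.8367)]  |A|=615.9929
8. ⊥bis P7·P6 via (52.3,39.815): [(41.7243, 20.9809) (60.89, 0) (71, 0) (71, 34.8367)]  |A|=615.9929
9. ⊥bis P7·P8 via (47.635,15.6): [(53.6862, 26.6423) (47.2618, 14.919) (60.89, 0) (71, 0) (71, 34.8367)]  |A|=564.0618
10. canonical 5-gon: [(53.6862, 26.6423) (47.2618, 14.919) (60.89, 0) (71, 0) (71, 34.8367)]
11. shoelace: 564.0618

Area of P7's cell: 564.0618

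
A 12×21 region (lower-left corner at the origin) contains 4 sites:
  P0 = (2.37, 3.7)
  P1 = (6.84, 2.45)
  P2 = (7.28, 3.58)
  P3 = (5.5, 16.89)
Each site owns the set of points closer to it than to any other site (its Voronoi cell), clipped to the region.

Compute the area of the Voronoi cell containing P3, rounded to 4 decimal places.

1. box [0,12]×[0,21]: [(0, 0) (12, 0) (12, 21) (0, 21)]
2. ⊥bis P3·P0 via (3.935,10.295): [(0, 11.2288) (12, 8.3812) (12, 21) (0, 21)]  |A|=134.3403
3. ⊥bis P3·P1 via (6.17,9.67): [(0, 11.2288) (6.4567, 9.6966) (12, 10.211) (12, 21) (0, 21)]  |A|=129.2686
4. ⊥bis P3·P2 via (6.39,10.235): [(0, 11.2288) (4.9816, 10.0466) (12, 10.9852) (12, 21) (0, 21)]  |A|=125.2021
5. canonical 5-gon: [(0, 11.2288) (4.9816, 10.0466) (12, 10.9852) (12, 21) (0, 21)]
6. shoelace: 125.2021

Area of P3's cell: 125.2021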